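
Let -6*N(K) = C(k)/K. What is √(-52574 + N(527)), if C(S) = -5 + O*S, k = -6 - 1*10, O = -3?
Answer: I*√525647816022/3162 ≈ 229.29*I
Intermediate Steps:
k = -16 (k = -6 - 10 = -16)
C(S) = -5 - 3*S
N(K) = -43/(6*K) (N(K) = -(-5 - 3*(-16))/(6*K) = -(-5 + 48)/(6*K) = -43/(6*K))
√(-52574 + N(527)) = √(-52574 - 43/6/527) = √(-52574 - 43/6*1/527) = √(-52574 - 43/3162) = √(-166239031/3162) = I*√525647816022/3162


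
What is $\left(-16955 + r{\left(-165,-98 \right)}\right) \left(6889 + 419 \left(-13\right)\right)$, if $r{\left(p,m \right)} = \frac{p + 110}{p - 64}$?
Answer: $- \frac{5598766880}{229} \approx -2.4449 \cdot 10^{7}$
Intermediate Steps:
$r{\left(p,m \right)} = \frac{110 + p}{-64 + p}$
$\left(-16955 + r{\left(-165,-98 \right)}\right) \left(6889 + 419 \left(-13\right)\right) = \left(-16955 + \frac{110 - 165}{-64 - 165}\right) \left(6889 + 419 \left(-13\right)\right) = \left(-16955 + \frac{1}{-229} \left(-55\right)\right) \left(6889 - 5447\right) = \left(-16955 - - \frac{55}{229}\right) 1442 = \left(-16955 + \frac{55}{229}\right) 1442 = \left(- \frac{3882640}{229}\right) 1442 = - \frac{5598766880}{229}$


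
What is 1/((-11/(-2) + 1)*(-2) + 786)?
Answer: 1/773 ≈ 0.0012937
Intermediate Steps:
1/((-11/(-2) + 1)*(-2) + 786) = 1/((-11*(-½) + 1)*(-2) + 786) = 1/((11/2 + 1)*(-2) + 786) = 1/((13/2)*(-2) + 786) = 1/(-13 + 786) = 1/773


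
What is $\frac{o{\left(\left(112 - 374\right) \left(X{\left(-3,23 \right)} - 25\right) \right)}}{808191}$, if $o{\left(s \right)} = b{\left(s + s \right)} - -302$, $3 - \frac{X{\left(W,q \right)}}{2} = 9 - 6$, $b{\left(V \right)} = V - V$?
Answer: $\frac{302}{808191} \approx 0.00037367$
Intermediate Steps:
$b{\left(V \right)} = 0$
$X{\left(W,q \right)} = 0$ ($X{\left(W,q \right)} = 6 - 2 \left(9 - 6\right) = 6 - 6 = 0$)
$o{\left(s \right)} = 302$ ($o{\left(s \right)} = 0 - -302 = 0 + 302 = 302$)
$\frac{o{\left(\left(112 - 374\right) \left(X{\left(-3,23 \right)} - 25\right) \right)}}{808191} = \frac{302}{808191}$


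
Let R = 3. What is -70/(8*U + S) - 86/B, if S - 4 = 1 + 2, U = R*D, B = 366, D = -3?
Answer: 2003/2379 ≈ 0.84195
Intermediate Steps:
U = -9 (U = 3*(-3) = -9)
S = 7 (S = 4 + (1 + 2) = 4 + 3 = 7)
-70/(8*U + S) - 86/B = -70/(8*(-9) + 7) - 86/366 = -70/(-72 + 7) - 86*1/366 = -70/(-65) - 43/183 = -70*(-1/65) - 43/183 = 14/13 - 43/183 = 2003/2379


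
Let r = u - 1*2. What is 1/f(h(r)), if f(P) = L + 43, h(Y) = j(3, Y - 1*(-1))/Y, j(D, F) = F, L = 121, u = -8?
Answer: 1/164 ≈ 0.0060976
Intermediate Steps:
r = -10 (r = -8 - 1*2 = -8 - 2 = -10)
h(Y) = (1 + Y)/Y (h(Y) = (Y - 1*(-1))/Y = (Y + 1)/Y = (1 + Y)/Y)
f(P) = 164 (f(P) = 121 + 43 = 164)
1/f(h(r)) = 1/164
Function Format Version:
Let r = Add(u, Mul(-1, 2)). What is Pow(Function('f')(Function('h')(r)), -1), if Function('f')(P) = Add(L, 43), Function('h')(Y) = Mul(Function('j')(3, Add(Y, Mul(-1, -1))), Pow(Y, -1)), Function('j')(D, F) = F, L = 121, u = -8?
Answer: Rational(1, 164) ≈ 0.0060976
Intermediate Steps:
r = -10 (r = Add(-8, Mul(-1, 2)) = Add(-8, -2) = -10)
Function('h')(Y) = Mul(Pow(Y, -1), Add(1, Y)) (Function('h')(Y) = Mul(Add(Y, Mul(-1, -1)), Pow(Y, -1)) = Mul(Add(Y, 1), Pow(Y, -1)) = Mul(Add(1, Y), Pow(Y, -1)) = Mul(Pow(Y, -1), Add(1, Y)))
Function('f')(P) = 164 (Function('f')(P) = Add(121, 43) = 164)
Pow(Function('f')(Function('h')(r)), -1) = Pow(164, -1) = Rational(1, 164)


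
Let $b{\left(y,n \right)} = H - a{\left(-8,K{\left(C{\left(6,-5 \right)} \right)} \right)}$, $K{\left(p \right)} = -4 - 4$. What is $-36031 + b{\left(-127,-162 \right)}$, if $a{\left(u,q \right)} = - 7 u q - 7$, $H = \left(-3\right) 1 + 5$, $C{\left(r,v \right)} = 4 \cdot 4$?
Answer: $-35574$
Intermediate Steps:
$C{\left(r,v \right)} = 16$
$K{\left(p \right)} = -8$ ($K{\left(p \right)} = -4 - 4 = -8$)
$H = 2$ ($H = -3 + 5 = 2$)
$a{\left(u,q \right)} = -7 - 7 q u$ ($a{\left(u,q \right)} = - 7 q u - 7 = -7 - 7 q u$)
$b{\left(y,n \right)} = 457$ ($b{\left(y,n \right)} = 2 - \left(-7 - \left(-56\right) \left(-8\right)\right) = 2 - \left(-7 - 448\right) = 2 - -455 = 2 + 455 = 457$)
$-36031 + b{\left(-127,-162 \right)} = -36031 + 457 = -35574$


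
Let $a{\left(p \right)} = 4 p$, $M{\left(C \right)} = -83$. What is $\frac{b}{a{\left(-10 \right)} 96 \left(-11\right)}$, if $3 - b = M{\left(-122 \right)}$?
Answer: $\frac{43}{21120} \approx 0.002036$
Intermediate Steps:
$b = 86$ ($b = 3 - -83 = 3 + 83 = 86$)
$\frac{b}{a{\left(-10 \right)} 96 \left(-11\right)} = \frac{86}{4 \left(-10\right) 96 \left(-11\right)} = \frac{86}{\left(-40\right) 96 \left(-11\right)} = \frac{86}{\left(-3840\right) \left(-11\right)} = \frac{86}{42240} = 86 \cdot \frac{1}{42240} = \frac{43}{21120}$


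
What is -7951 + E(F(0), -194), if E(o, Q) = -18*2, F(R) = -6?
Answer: -7987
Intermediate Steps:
E(o, Q) = -36
-7951 + E(F(0), -194) = -7951 - 36 = -7987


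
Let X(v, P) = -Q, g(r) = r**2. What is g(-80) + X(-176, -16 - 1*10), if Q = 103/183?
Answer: 1171097/183 ≈ 6399.4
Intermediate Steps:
Q = 103/183 (Q = 103*(1/183) = 103/183 ≈ 0.56284)
X(v, P) = -103/183 (X(v, P) = -1*103/183 = -103/183)
g(-80) + X(-176, -16 - 1*10) = (-80)**2 - 103/183 = 6400 - 103/183 = 1171097/183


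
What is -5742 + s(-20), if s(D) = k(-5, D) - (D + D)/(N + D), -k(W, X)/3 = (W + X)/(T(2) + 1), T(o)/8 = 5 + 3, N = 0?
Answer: -74657/13 ≈ -5742.8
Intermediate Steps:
T(o) = 64 (T(o) = 8*(5 + 3) = 8*8 = 64)
k(W, X) = -3*W/65 - 3*X/65 (k(W, X) = -3*(W + X)/(64 + 1) = -3*(W + X)/65 = -3*(W/65 + X/65) = -3*W/65 - 3*X/65)
s(D) = -23/13 - 3*D/65 (s(D) = (-3/65*(-5) - 3*D/65) - (D + D)/(0 + D) = (3/13 - 3*D/65) - 2*D/D = (3/13 - 3*D/65) - 1*2 = (3/13 - 3*D/65) - 2 = -23/13 - 3*D/65)
-5742 + s(-20) = -5742 + (-23/13 - 3/65*(-20)) = -5742 + (-23/13 + 12/13) = -5742 - 11/13 = -74657/13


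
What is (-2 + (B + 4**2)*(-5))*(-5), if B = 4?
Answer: 510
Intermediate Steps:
(-2 + (B + 4**2)*(-5))*(-5) = (-2 + (4 + 4**2)*(-5))*(-5) = (-2 + (4 + 16)*(-5))*(-5) = (-2 + 20*(-5))*(-5) = (-2 - 100)*(-5) = -102*(-5) = 510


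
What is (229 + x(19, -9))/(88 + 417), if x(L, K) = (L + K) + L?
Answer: 258/505 ≈ 0.51089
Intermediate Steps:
x(L, K) = K + 2*L (x(L, K) = (K + L) + L = K + 2*L)
(229 + x(19, -9))/(88 + 417) = (229 + (-9 + 2*19))/(88 + 417) = (229 + (-9 + 38))/505 = (229 + 29)*(1/505) = 258*(1/505) = 258/505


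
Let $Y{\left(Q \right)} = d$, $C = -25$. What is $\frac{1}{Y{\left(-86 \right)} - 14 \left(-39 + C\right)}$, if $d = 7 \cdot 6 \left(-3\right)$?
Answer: $\frac{1}{770} \approx 0.0012987$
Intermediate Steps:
$d = -126$ ($d = 42 \left(-3\right) = -126$)
$Y{\left(Q \right)} = -126$
$\frac{1}{Y{\left(-86 \right)} - 14 \left(-39 + C\right)} = \frac{1}{-126 - 14 \left(-39 - 25\right)} = \frac{1}{-126 - -896} = \frac{1}{-126 + 896} = \frac{1}{770}$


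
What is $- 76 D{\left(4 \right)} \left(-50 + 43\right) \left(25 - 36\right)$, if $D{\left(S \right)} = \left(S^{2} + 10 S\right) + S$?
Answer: $-351120$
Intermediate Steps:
$D{\left(S \right)} = S^{2} + 11 S$
$- 76 D{\left(4 \right)} \left(-50 + 43\right) \left(25 - 36\right) = - 76 \cdot 4 \left(11 + 4\right) \left(-50 + 43\right) \left(25 - 36\right) = - 76 \cdot 4 \cdot 15 \left(\left(-7\right) \left(-11\right)\right) = \left(-76\right) 60 \cdot 77 = \left(-4560\right) 77 = -351120$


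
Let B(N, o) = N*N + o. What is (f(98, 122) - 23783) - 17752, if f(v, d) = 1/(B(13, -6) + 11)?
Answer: -7227089/174 ≈ -41535.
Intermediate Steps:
B(N, o) = o + N² (B(N, o) = N² + o = o + N²)
f(v, d) = 1/174 (f(v, d) = 1/((-6 + 13²) + 11) = 1/((-6 + 169) + 11) = 1/(163 + 11) = 1/174)
(f(98, 122) - 23783) - 17752 = (1/174 - 23783) - 17752 = -4138241/174 - 17752 = -7227089/174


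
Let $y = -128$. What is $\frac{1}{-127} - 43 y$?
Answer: $\frac{699007}{127} \approx 5504.0$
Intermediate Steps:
$\frac{1}{-127} - 43 y = \frac{1}{-127} - -5504 = - \frac{1}{127} + 5504 = \frac{699007}{127}$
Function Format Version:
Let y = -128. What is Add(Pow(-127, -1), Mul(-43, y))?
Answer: Rational(699007, 127) ≈ 5504.0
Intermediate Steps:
Add(Pow(-127, -1), Mul(-43, y)) = Add(Pow(-127, -1), Mul(-43, -128)) = Add(Rational(-1, 127), 5504) = Rational(699007, 127)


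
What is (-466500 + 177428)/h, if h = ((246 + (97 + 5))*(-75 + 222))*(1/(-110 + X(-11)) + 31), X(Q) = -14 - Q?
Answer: -20114/110313 ≈ -0.18234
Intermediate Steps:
h = 179148312/113 (h = ((246 + (97 + 5))*(-75 + 222))*(1/(-110 + (-14 - 1*(-11))) + 31) = ((246 + 102)*147)*(1/(-110 + (-14 + 11)) + 31) = (348*147)*(1/(-110 - 3) + 31) = 51156*(1/(-113) + 31) = 51156*(-1/113 + 31) = 51156*(3502/113) = 179148312/113 ≈ 1.5854e+6)
(-466500 + 177428)/h = (-466500 + 177428)/(179148312/113) = -289072*113/179148312 = -20114/110313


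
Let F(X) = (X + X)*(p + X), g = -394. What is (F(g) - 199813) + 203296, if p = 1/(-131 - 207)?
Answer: 53058789/169 ≈ 3.1396e+5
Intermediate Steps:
p = -1/338 (p = 1/(-338) = -1/338 ≈ -0.0029586)
F(X) = 2*X*(-1/338 + X) (F(X) = (X + X)*(-1/338 + X) = (2*X)*(-1/338 + X) = 2*X*(-1/338 + X))
(F(g) - 199813) + 203296 = ((1/169)*(-394)*(-1 + 338*(-394)) - 199813) + 203296 = ((1/169)*(-394)*(-1 - 133172) - 199813) + 203296 = ((1/169)*(-394)*(-133173) - 199813) + 203296 = (52470162/169 - 199813) + 203296 = 18701765/169 + 203296 = 53058789/169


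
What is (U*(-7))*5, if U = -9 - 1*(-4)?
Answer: 175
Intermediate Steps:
U = -5 (U = -9 + 4 = -5)
(U*(-7))*5 = -5*(-7)*5 = 35*5 = 175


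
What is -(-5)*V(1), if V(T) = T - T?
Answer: 0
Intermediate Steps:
V(T) = 0
-(-5)*V(1) = -(-5)*0 = -5*0 = 0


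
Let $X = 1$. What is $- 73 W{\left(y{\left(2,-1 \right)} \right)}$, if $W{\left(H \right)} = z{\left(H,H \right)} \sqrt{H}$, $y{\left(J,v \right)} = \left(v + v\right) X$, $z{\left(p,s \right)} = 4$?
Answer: $- 292 i \sqrt{2} \approx - 412.95 i$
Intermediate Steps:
$y{\left(J,v \right)} = 2 v$ ($y{\left(J,v \right)} = \left(v + v\right) 1 = 2 v 1 = 2 v$)
$W{\left(H \right)} = 4 \sqrt{H}$
$- 73 W{\left(y{\left(2,-1 \right)} \right)} = - 73 \cdot 4 \sqrt{2 \left(-1\right)} = - 73 \cdot 4 \sqrt{-2} = - 73 \cdot 4 i \sqrt{2} = - 292 i \sqrt{2}$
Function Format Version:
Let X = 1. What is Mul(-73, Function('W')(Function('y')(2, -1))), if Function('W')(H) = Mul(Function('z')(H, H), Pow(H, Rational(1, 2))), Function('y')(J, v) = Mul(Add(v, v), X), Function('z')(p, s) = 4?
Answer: Mul(-292, I, Pow(2, Rational(1, 2))) ≈ Mul(-412.95, I)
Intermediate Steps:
Function('y')(J, v) = Mul(2, v) (Function('y')(J, v) = Mul(Add(v, v), 1) = Mul(Mul(2, v), 1) = Mul(2, v))
Function('W')(H) = Mul(4, Pow(H, Rational(1, 2)))
Mul(-73, Function('W')(Function('y')(2, -1))) = Mul(-73, Mul(4, Pow(Mul(2, -1), Rational(1, 2)))) = Mul(-73, Mul(4, Pow(-2, Rational(1, 2)))) = Mul(-73, Mul(4, Mul(I, Pow(2, Rational(1, 2))))) = Mul(-73, Mul(4, I, Pow(2, Rational(1, 2)))) = Mul(-292, I, Pow(2, Rational(1, 2)))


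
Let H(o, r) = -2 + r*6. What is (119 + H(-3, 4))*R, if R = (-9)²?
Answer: 11421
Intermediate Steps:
H(o, r) = -2 + 6*r
R = 81
(119 + H(-3, 4))*R = (119 + (-2 + 6*4))*81 = (119 + (-2 + 24))*81 = (119 + 22)*81 = 141*81 = 11421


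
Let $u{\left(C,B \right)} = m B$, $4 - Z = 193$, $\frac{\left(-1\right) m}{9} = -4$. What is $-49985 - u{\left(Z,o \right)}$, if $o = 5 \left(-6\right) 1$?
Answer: $-48905$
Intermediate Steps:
$m = 36$ ($m = \left(-9\right) \left(-4\right) = 36$)
$o = -30$ ($o = \left(-30\right) 1 = -30$)
$Z = -189$ ($Z = 4 - 193 = -189$)
$u{\left(C,B \right)} = 36 B$
$-49985 - u{\left(Z,o \right)} = -49985 - 36 \left(-30\right) = -49985 - -1080 = -49985 + 1080 = -48905$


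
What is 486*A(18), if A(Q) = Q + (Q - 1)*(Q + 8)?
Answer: 223560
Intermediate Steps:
A(Q) = Q + (-1 + Q)*(8 + Q)
486*A(18) = 486*(-8 + 18**2 + 8*18) = 486*(-8 + 324 + 144) = 486*460 = 223560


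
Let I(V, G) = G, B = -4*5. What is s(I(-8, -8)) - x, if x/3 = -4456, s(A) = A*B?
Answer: 13528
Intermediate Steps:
B = -20
s(A) = -20*A (s(A) = A*(-20) = -20*A)
x = -13368 (x = 3*(-4456) = -13368)
s(I(-8, -8)) - x = -20*(-8) - 1*(-13368) = 160 + 13368 = 13528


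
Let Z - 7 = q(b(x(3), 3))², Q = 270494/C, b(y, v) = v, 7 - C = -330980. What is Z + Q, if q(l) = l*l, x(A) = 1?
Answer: 29397350/330987 ≈ 88.817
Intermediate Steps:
C = 330987 (C = 7 - 1*(-330980) = 7 + 330980 = 330987)
q(l) = l²
Q = 270494/330987 ≈ 0.81723
Z = 88 (Z = 7 + (3²)² = 7 + 9² = 7 + 81 = 88)
Z + Q = 88 + 270494/330987 = 29397350/330987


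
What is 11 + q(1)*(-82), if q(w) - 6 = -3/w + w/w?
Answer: -317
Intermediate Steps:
q(w) = 7 - 3/w (q(w) = 6 + (-3/w + w/w) = 6 + (-3/w + 1) = 6 + (1 - 3/w) = 7 - 3/w)
11 + q(1)*(-82) = 11 + (7 - 3/1)*(-82) = 11 + (7 - 3*1)*(-82) = 11 + (7 - 3)*(-82) = 11 + 4*(-82) = 11 - 328 = -317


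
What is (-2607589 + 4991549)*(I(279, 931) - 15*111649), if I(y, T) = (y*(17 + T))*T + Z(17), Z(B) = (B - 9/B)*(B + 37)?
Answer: 9911693963075640/17 ≈ 5.8304e+14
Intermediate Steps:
Z(B) = (37 + B)*(B - 9/B) (Z(B) = (B - 9/B)*(37 + B) = (37 + B)*(B - 9/B))
I(y, T) = 15120/17 + T*y*(17 + T) (I(y, T) = (y*(17 + T))*T + (-9 + 17² - 333/17 + 37*17) = T*y*(17 + T) + (-9 + 289 - 333*1/17 + 629) = T*y*(17 + T) + (-9 + 289 - 333/17 + 629) = T*y*(17 + T) + 15120/17 = 15120/17 + T*y*(17 + T))
(-2607589 + 4991549)*(I(279, 931) - 15*111649) = (-2607589 + 4991549)*((15120/17 + 279*931² + 17*931*279) - 15*111649) = 2383960*((15120/17 + 279*866761 + 4415733) - 1674735) = 2383960*((15120/17 + 241826319 + 4415733) - 1674735) = 2383960*(4186130004/17 - 1674735) = 2383960*(4157659509/17) = 9911693963075640/17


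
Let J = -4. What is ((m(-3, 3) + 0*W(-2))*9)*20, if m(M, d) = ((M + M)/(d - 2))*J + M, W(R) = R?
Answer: 3780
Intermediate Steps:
m(M, d) = M - 8*M/(-2 + d) (m(M, d) = ((M + M)/(d - 2))*(-4) + M = ((2*M)/(-2 + d))*(-4) + M = (2*M/(-2 + d))*(-4) + M = -8*M/(-2 + d) + M = M - 8*M/(-2 + d))
((m(-3, 3) + 0*W(-2))*9)*20 = ((-3*(-10 + 3)/(-2 + 3) + 0*(-2))*9)*20 = ((-3*(-7)/1 + 0)*9)*20 = ((-3*1*(-7) + 0)*9)*20 = ((21 + 0)*9)*20 = (21*9)*20 = 189*20 = 3780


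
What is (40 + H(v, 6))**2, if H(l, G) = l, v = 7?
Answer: 2209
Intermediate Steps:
(40 + H(v, 6))**2 = (40 + 7)**2 = 47**2 = 2209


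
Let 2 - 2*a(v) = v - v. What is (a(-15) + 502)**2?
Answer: 253009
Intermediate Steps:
a(v) = 1 (a(v) = 1 - (v - v)/2 = 1 - 1/2*0 = 1 + 0 = 1)
(a(-15) + 502)**2 = (1 + 502)**2 = 503**2 = 253009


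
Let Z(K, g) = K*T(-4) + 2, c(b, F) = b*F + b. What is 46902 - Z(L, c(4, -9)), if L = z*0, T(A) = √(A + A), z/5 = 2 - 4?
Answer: 46900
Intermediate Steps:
z = -10 (z = 5*(2 - 4) = 5*(-2) = -10)
T(A) = √2*√A (T(A) = √(2*A) = √2*√A)
c(b, F) = b + F*b (c(b, F) = F*b + b = b + F*b)
L = 0 (L = -10*0 = 0)
Z(K, g) = 2 + 2*I*K*√2 (Z(K, g) = K*(√2*√(-4)) + 2 = K*(√2*(2*I)) + 2 = K*(2*I*√2) + 2 = 2*I*K*√2 + 2 = 2 + 2*I*K*√2)
46902 - Z(L, c(4, -9)) = 46902 - (2 + 2*I*0*√2) = 46902 - (2 + 0) = 46902 - 1*2 = 46902 - 2 = 46900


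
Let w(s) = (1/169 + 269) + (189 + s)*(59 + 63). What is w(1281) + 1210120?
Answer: 234864202/169 ≈ 1.3897e+6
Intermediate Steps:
w(s) = 3942264/169 + 122*s (w(s) = (1/169 + 269) + (189 + s)*122 = 45462/169 + (23058 + 122*s) = 3942264/169 + 122*s)
w(1281) + 1210120 = (3942264/169 + 122*1281) + 1210120 = (3942264/169 + 156282) + 1210120 = 30353922/169 + 1210120 = 234864202/169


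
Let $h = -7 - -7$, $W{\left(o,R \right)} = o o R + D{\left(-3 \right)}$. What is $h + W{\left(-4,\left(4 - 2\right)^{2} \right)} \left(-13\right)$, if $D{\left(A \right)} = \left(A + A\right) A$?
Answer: $-1066$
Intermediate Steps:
$D{\left(A \right)} = 2 A^{2}$ ($D{\left(A \right)} = 2 A A = 2 A^{2}$)
$W{\left(o,R \right)} = 18 + R o^{2}$ ($W{\left(o,R \right)} = o o R + 2 \left(-3\right)^{2} = o^{2} R + 2 \cdot 9 = R o^{2} + 18 = 18 + R o^{2}$)
$h = 0$ ($h = -7 + 7 = 0$)
$h + W{\left(-4,\left(4 - 2\right)^{2} \right)} \left(-13\right) = 0 + \left(18 + \left(4 - 2\right)^{2} \left(-4\right)^{2}\right) \left(-13\right) = 0 + \left(18 + 2^{2} \cdot 16\right) \left(-13\right) = 0 + \left(18 + 4 \cdot 16\right) \left(-13\right) = 0 + \left(18 + 64\right) \left(-13\right) = 0 + 82 \left(-13\right) = 0 - 1066 = -1066$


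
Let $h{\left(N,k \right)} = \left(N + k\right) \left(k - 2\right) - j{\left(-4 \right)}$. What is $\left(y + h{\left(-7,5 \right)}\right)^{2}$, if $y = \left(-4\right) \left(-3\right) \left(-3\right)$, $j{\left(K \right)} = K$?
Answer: $1444$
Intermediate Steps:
$h{\left(N,k \right)} = 4 + \left(-2 + k\right) \left(N + k\right)$ ($h{\left(N,k \right)} = \left(N + k\right) \left(k - 2\right) - -4 = \left(N + k\right) \left(-2 + k\right) + 4 = \left(-2 + k\right) \left(N + k\right) + 4 = 4 + \left(-2 + k\right) \left(N + k\right)$)
$y = -36$ ($y = 12 \left(-3\right) = -36$)
$\left(y + h{\left(-7,5 \right)}\right)^{2} = \left(-36 - \left(27 - 25\right)\right)^{2} = \left(-36 + \left(4 + 25 + 14 - 10 - 35\right)\right)^{2} = \left(-36 - 2\right)^{2} = \left(-38\right)^{2} = 1444$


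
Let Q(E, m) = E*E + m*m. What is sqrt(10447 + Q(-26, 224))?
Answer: 21*sqrt(139) ≈ 247.59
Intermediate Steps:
Q(E, m) = E**2 + m**2
sqrt(10447 + Q(-26, 224)) = sqrt(10447 + ((-26)**2 + 224**2)) = sqrt(10447 + (676 + 50176)) = sqrt(10447 + 50852) = sqrt(61299) = 21*sqrt(139)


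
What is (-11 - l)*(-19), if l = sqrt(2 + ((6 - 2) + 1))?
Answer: 209 + 19*sqrt(7) ≈ 259.27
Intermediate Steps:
l = sqrt(7) (l = sqrt(2 + (4 + 1)) = sqrt(2 + 5) = sqrt(7) ≈ 2.6458)
(-11 - l)*(-19) = (-11 - sqrt(7))*(-19) = 209 + 19*sqrt(7)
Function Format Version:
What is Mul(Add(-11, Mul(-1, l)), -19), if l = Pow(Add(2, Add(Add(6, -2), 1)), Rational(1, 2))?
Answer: Add(209, Mul(19, Pow(7, Rational(1, 2)))) ≈ 259.27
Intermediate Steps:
l = Pow(7, Rational(1, 2)) (l = Pow(Add(2, Add(4, 1)), Rational(1, 2)) = Pow(Add(2, 5), Rational(1, 2)) = Pow(7, Rational(1, 2)) ≈ 2.6458)
Mul(Add(-11, Mul(-1, l)), -19) = Mul(Add(-11, Mul(-1, Pow(7, Rational(1, 2)))), -19) = Add(209, Mul(19, Pow(7, Rational(1, 2))))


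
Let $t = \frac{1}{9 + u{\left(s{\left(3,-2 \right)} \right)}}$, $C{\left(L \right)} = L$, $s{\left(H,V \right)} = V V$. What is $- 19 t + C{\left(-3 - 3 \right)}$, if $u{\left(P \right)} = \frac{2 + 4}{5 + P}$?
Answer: $- \frac{231}{29} \approx -7.9655$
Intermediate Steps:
$s{\left(H,V \right)} = V^{2}$
$u{\left(P \right)} = \frac{6}{5 + P}$
$t = \frac{3}{29}$ ($t = \frac{1}{9 + \frac{6}{5 + \left(-2\right)^{2}}} = \frac{1}{9 + \frac{6}{5 + 4}} = \frac{1}{9 + \frac{6}{9}} = \frac{1}{9 + 6 \cdot \frac{1}{9}} = \frac{1}{9 + \frac{2}{3}} = \frac{1}{\frac{29}{3}} = \frac{3}{29} \approx 0.10345$)
$- 19 t + C{\left(-3 - 3 \right)} = \left(-19\right) \frac{3}{29} - 6 = - \frac{57}{29} - 6 = - \frac{231}{29}$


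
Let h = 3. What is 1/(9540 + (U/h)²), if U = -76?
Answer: 9/91636 ≈ 9.8215e-5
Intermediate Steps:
1/(9540 + (U/h)²) = 1/(9540 + (-76/3)²) = 1/(9540 + 5776/9) = 1/(91636/9) = 9/91636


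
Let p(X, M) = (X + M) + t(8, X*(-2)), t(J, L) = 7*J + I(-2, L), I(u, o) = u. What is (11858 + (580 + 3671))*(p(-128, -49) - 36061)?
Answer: -582888056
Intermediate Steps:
t(J, L) = -2 + 7*J (t(J, L) = 7*J - 2 = -2 + 7*J)
p(X, M) = 54 + M + X (p(X, M) = (X + M) + (-2 + 7*8) = (M + X) + (-2 + 56) = (M + X) + 54 = 54 + M + X)
(11858 + (580 + 3671))*(p(-128, -49) - 36061) = (11858 + (580 + 3671))*((54 - 49 - 128) - 36061) = (11858 + 4251)*(-123 - 36061) = 16109*(-36184) = -582888056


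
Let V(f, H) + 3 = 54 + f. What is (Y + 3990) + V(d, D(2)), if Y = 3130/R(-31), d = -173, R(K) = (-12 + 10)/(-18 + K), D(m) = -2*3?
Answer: 80553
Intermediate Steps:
D(m) = -6
R(K) = -2/(-18 + K)
V(f, H) = 51 + f (V(f, H) = -3 + (54 + f) = 51 + f)
Y = 76685 (Y = 3130/((-2/(-18 - 31))) = 3130/((-2/(-49))) = 3130/((-2*(-1/49))) = 3130/(2/49) = 3130*(49/2) = 76685)
(Y + 3990) + V(d, D(2)) = (76685 + 3990) + (51 - 173) = 80675 - 122 = 80553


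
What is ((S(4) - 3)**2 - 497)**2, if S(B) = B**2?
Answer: 107584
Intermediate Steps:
((S(4) - 3)**2 - 497)**2 = ((4**2 - 3)**2 - 497)**2 = ((16 - 3)**2 - 497)**2 = (13**2 - 497)**2 = (169 - 497)**2 = (-328)**2 = 107584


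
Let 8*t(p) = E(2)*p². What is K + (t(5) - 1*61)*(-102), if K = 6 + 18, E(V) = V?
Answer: 11217/2 ≈ 5608.5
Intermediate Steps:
t(p) = p²/4 (t(p) = (2*p²)/8 = p²/4)
K = 24
K + (t(5) - 1*61)*(-102) = 24 + ((¼)*5² - 1*61)*(-102) = 24 + ((¼)*25 - 61)*(-102) = 24 + (25/4 - 61)*(-102) = 24 - 219/4*(-102) = 24 + 11169/2 = 11217/2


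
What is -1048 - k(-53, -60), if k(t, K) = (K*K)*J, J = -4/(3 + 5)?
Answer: 752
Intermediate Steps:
J = -1/2 (J = -4/8 = -4*1/8 = -1/2 ≈ -0.50000)
k(t, K) = -K**2/2 (k(t, K) = (K*K)*(-1/2) = K**2*(-1/2) = -K**2/2)
-1048 - k(-53, -60) = -1048 - (-1)*(-60)**2/2 = -1048 - (-1)*3600/2 = -1048 - 1*(-1800) = -1048 + 1800 = 752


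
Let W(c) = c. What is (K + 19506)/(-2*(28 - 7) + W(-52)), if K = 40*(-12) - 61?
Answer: -18965/94 ≈ -201.76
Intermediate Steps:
K = -541 (K = -480 - 61 = -541)
(K + 19506)/(-2*(28 - 7) + W(-52)) = (-541 + 19506)/(-2*(28 - 7) - 52) = 18965/(-2*21 - 52) = 18965/(-42 - 52) = 18965/(-94) = 18965*(-1/94) = -18965/94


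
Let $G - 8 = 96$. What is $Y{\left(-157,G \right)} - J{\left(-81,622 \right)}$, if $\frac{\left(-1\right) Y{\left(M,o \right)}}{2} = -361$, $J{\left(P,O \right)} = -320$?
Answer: $1042$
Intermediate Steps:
$G = 104$ ($G = 8 + 96 = 104$)
$Y{\left(M,o \right)} = 722$ ($Y{\left(M,o \right)} = \left(-2\right) \left(-361\right) = 722$)
$Y{\left(-157,G \right)} - J{\left(-81,622 \right)} = 722 - -320 = 722 + 320 = 1042$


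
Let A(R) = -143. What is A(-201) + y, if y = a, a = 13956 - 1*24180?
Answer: -10367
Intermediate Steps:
a = -10224 (a = 13956 - 24180 = -10224)
y = -10224
A(-201) + y = -143 - 10224 = -10367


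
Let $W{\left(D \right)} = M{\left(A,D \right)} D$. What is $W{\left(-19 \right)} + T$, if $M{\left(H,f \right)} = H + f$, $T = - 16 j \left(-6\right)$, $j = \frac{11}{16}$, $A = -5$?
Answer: $522$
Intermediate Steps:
$j = \frac{11}{16}$ ($j = 11 \cdot \frac{1}{16} = \frac{11}{16} \approx 0.6875$)
$T = 66$ ($T = \left(-16\right) \frac{11}{16} \left(-6\right) = \left(-11\right) \left(-6\right) = 66$)
$W{\left(D \right)} = D \left(-5 + D\right)$ ($W{\left(D \right)} = \left(-5 + D\right) D = D \left(-5 + D\right)$)
$W{\left(-19 \right)} + T = - 19 \left(-5 - 19\right) + 66 = \left(-19\right) \left(-24\right) + 66 = 456 + 66 = 522$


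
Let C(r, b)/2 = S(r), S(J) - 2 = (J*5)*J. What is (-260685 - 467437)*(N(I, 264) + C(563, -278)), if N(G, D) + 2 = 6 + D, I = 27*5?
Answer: -2308119071364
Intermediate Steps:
S(J) = 2 + 5*J**2 (S(J) = 2 + (J*5)*J = 2 + (5*J)*J = 2 + 5*J**2)
C(r, b) = 4 + 10*r**2 (C(r, b) = 2*(2 + 5*r**2) = 4 + 10*r**2)
I = 135
N(G, D) = 4 + D (N(G, D) = -2 + (6 + D) = 4 + D)
(-260685 - 467437)*(N(I, 264) + C(563, -278)) = (-260685 - 467437)*((4 + 264) + (4 + 10*563**2)) = -728122*(268 + (4 + 10*316969)) = -728122*(268 + (4 + 3169690)) = -728122*(268 + 3169694) = -728122*3169962 = -2308119071364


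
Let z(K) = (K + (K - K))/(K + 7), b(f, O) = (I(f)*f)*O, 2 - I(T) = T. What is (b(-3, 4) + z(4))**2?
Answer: 430336/121 ≈ 3556.5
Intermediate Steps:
I(T) = 2 - T
b(f, O) = O*f*(2 - f) (b(f, O) = ((2 - f)*f)*O = (f*(2 - f))*O = O*f*(2 - f))
z(K) = K/(7 + K) (z(K) = (K + 0)/(7 + K) = K/(7 + K))
(b(-3, 4) + z(4))**2 = (4*(-3)*(2 - 1*(-3)) + 4/(7 + 4))**2 = (4*(-3)*(2 + 3) + 4/11)**2 = (4*(-3)*5 + 4*(1/11))**2 = (-60 + 4/11)**2 = (-656/11)**2 = 430336/121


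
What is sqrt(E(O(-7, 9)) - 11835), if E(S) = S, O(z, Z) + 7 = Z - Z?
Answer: I*sqrt(11842) ≈ 108.82*I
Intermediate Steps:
O(z, Z) = -7 (O(z, Z) = -7 + (Z - Z) = -7 + 0 = -7)
sqrt(E(O(-7, 9)) - 11835) = sqrt(-7 - 11835) = sqrt(-11842) = I*sqrt(11842)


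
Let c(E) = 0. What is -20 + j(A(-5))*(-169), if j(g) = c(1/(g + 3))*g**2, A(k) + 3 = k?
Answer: -20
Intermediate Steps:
A(k) = -3 + k
j(g) = 0 (j(g) = 0*g**2 = 0)
-20 + j(A(-5))*(-169) = -20 + 0*(-169) = -20 + 0 = -20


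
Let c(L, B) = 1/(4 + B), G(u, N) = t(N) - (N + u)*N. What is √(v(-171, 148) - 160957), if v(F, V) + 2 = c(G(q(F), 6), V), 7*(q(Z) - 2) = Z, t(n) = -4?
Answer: I*√929699146/76 ≈ 401.2*I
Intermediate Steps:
q(Z) = 2 + Z/7
G(u, N) = -4 - N*(N + u) (G(u, N) = -4 - (N + u)*N = -4 - N*(N + u))
v(F, V) = -2 + 1/(4 + V)
√(v(-171, 148) - 160957) = √((-7 - 2*148)/(4 + 148) - 160957) = √((-7 - 296)/152 - 160957) = √((1/152)*(-303) - 160957) = √(-303/152 - 160957) = √(-24465767/152) = I*√929699146/76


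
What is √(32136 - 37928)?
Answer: 4*I*√362 ≈ 76.105*I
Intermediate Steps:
√(32136 - 37928) = √(-5792) = 4*I*√362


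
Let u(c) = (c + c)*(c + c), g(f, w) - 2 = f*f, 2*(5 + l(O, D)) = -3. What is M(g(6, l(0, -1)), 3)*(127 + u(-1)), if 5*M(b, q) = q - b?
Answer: -917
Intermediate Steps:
l(O, D) = -13/2 (l(O, D) = -5 + (½)*(-3) = -5 - 3/2 = -13/2)
g(f, w) = 2 + f² (g(f, w) = 2 + f*f = 2 + f²)
M(b, q) = -b/5 + q/5 (M(b, q) = (q - b)/5 = -b/5 + q/5)
u(c) = 4*c² (u(c) = (2*c)*(2*c) = 4*c²)
M(g(6, l(0, -1)), 3)*(127 + u(-1)) = (-(2 + 6²)/5 + (⅕)*3)*(127 + 4*(-1)²) = (-(2 + 36)/5 + ⅗)*(127 + 4*1) = (-⅕*38 + ⅗)*(127 + 4) = (-38/5 + ⅗)*131 = -7*131 = -917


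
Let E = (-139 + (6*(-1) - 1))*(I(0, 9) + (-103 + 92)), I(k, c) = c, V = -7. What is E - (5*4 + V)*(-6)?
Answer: 370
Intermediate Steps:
E = 292 (E = (-139 + (6*(-1) - 1))*(9 + (-103 + 92)) = (-139 + (-6 - 1))*(9 - 11) = (-139 - 7)*(-2) = -146*(-2) = 292)
E - (5*4 + V)*(-6) = 292 - (5*4 - 7)*(-6) = 292 - (20 - 7)*(-6) = 292 - 13*(-6) = 292 - 1*(-78) = 292 + 78 = 370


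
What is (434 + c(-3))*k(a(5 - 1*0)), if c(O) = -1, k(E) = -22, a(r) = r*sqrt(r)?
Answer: -9526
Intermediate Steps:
a(r) = r**(3/2)
(434 + c(-3))*k(a(5 - 1*0)) = (434 - 1)*(-22) = 433*(-22) = -9526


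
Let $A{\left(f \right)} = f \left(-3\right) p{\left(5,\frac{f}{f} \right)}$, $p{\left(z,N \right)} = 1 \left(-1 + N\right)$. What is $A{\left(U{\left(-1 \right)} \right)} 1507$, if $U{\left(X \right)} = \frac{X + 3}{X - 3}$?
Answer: $0$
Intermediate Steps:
$p{\left(z,N \right)} = -1 + N$
$U{\left(X \right)} = \frac{3 + X}{-3 + X}$
$A{\left(f \right)} = 0$ ($A{\left(f \right)} = f \left(-3\right) \left(-1 + \frac{f}{f}\right) = - 3 f \left(-1 + 1\right) = - 3 f 0 = 0$)
$A{\left(U{\left(-1 \right)} \right)} 1507 = 0 \cdot 1507 = 0$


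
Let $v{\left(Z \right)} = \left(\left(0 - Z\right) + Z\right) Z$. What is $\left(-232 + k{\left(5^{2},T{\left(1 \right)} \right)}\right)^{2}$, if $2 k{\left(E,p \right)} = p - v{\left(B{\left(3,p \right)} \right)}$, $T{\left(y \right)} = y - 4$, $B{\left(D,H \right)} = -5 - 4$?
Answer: $\frac{218089}{4} \approx 54522.0$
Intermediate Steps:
$B{\left(D,H \right)} = -9$
$T{\left(y \right)} = -4 + y$
$v{\left(Z \right)} = 0$ ($v{\left(Z \right)} = \left(- Z + Z\right) Z = 0 Z = 0$)
$k{\left(E,p \right)} = \frac{p}{2}$ ($k{\left(E,p \right)} = \frac{p - 0}{2} = \frac{p + 0}{2} = \frac{p}{2}$)
$\left(-232 + k{\left(5^{2},T{\left(1 \right)} \right)}\right)^{2} = \left(-232 + \frac{-4 + 1}{2}\right)^{2} = \left(-232 + \frac{1}{2} \left(-3\right)\right)^{2} = \left(-232 - \frac{3}{2}\right)^{2} = \left(- \frac{467}{2}\right)^{2} = \frac{218089}{4}$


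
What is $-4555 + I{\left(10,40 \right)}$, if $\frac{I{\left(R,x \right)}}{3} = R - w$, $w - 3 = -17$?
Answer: $-4483$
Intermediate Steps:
$w = -14$ ($w = 3 - 17 = -14$)
$I{\left(R,x \right)} = 42 + 3 R$ ($I{\left(R,x \right)} = 3 \left(R - -14\right) = 3 \left(R + 14\right) = 3 \left(14 + R\right) = 42 + 3 R$)
$-4555 + I{\left(10,40 \right)} = -4555 + \left(42 + 3 \cdot 10\right) = -4555 + \left(42 + 30\right) = -4555 + 72 = -4483$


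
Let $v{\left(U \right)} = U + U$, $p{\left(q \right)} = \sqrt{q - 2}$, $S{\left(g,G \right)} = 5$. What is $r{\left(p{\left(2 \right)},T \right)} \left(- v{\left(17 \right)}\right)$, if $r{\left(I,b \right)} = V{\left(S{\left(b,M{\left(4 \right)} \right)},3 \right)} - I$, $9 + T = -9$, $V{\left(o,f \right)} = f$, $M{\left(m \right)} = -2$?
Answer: $-102$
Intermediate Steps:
$T = -18$ ($T = -9 - 9 = -18$)
$p{\left(q \right)} = \sqrt{-2 + q}$
$r{\left(I,b \right)} = 3 - I$
$v{\left(U \right)} = 2 U$
$r{\left(p{\left(2 \right)},T \right)} \left(- v{\left(17 \right)}\right) = \left(3 - \sqrt{-2 + 2}\right) \left(- 2 \cdot 17\right) = \left(3 - \sqrt{0}\right) \left(\left(-1\right) 34\right) = \left(3 - 0\right) \left(-34\right) = \left(3 + 0\right) \left(-34\right) = 3 \left(-34\right) = -102$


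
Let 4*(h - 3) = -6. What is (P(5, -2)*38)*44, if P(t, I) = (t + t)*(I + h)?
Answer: -8360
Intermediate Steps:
h = 3/2 (h = 3 + (¼)*(-6) = 3 - 3/2 = 3/2 ≈ 1.5000)
P(t, I) = 2*t*(3/2 + I) (P(t, I) = (t + t)*(I + 3/2) = (2*t)*(3/2 + I) = 2*t*(3/2 + I))
(P(5, -2)*38)*44 = ((5*(3 + 2*(-2)))*38)*44 = ((5*(3 - 4))*38)*44 = ((5*(-1))*38)*44 = -5*38*44 = -190*44 = -8360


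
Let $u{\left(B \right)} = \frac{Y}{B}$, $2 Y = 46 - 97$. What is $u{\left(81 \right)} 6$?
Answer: $- \frac{17}{9} \approx -1.8889$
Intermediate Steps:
$Y = - \frac{51}{2}$ ($Y = \frac{46 - 97}{2} = \frac{1}{2} \left(-51\right) = - \frac{51}{2} \approx -25.5$)
$u{\left(B \right)} = - \frac{51}{2 B}$
$u{\left(81 \right)} 6 = - \frac{51}{2 \cdot 81} \cdot 6 = \left(- \frac{51}{2}\right) \frac{1}{81} \cdot 6 = \left(- \frac{17}{54}\right) 6 = - \frac{17}{9}$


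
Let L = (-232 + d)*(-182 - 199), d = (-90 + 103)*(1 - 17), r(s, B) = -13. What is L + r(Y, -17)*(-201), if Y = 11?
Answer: 170253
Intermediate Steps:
d = -208 (d = 13*(-16) = -208)
L = 167640 (L = (-232 - 208)*(-182 - 199) = -440*(-381) = 167640)
L + r(Y, -17)*(-201) = 167640 - 13*(-201) = 167640 + 2613 = 170253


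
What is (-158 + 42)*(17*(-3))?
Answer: 5916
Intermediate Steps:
(-158 + 42)*(17*(-3)) = -116*(-51) = 5916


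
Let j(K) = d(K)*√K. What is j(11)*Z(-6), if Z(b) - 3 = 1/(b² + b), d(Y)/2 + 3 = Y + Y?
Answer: 1729*√11/15 ≈ 382.30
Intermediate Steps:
d(Y) = -6 + 4*Y (d(Y) = -6 + 2*(Y + Y) = -6 + 2*(2*Y) = -6 + 4*Y)
Z(b) = 3 + 1/(b + b²) (Z(b) = 3 + 1/(b² + b) = 3 + 1/(b + b²))
j(K) = √K*(-6 + 4*K) (j(K) = (-6 + 4*K)*√K = √K*(-6 + 4*K))
j(11)*Z(-6) = (√11*(-6 + 4*11))*((1 + 3*(-6) + 3*(-6)²)/((-6)*(1 - 6))) = (√11*(-6 + 44))*(-⅙*(1 - 18 + 3*36)/(-5)) = (√11*38)*(-⅙*(-⅕)*(1 - 18 + 108)) = (38*√11)*(-⅙*(-⅕)*91) = (38*√11)*(91/30) = 1729*√11/15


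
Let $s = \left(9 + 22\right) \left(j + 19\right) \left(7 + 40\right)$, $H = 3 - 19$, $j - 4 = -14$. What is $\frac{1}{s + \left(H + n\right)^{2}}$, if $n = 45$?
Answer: $\frac{1}{13954} \approx 7.1664 \cdot 10^{-5}$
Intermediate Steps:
$j = -10$ ($j = 4 - 14 = -10$)
$H = -16$
$s = 13113$ ($s = \left(9 + 22\right) \left(-10 + 19\right) \left(7 + 40\right) = 31 \cdot 9 \cdot 47 = 279 \cdot 47 = 13113$)
$\frac{1}{s + \left(H + n\right)^{2}} = \frac{1}{13113 + \left(-16 + 45\right)^{2}} = \frac{1}{13113 + 29^{2}} = \frac{1}{13113 + 841} = \frac{1}{13954}$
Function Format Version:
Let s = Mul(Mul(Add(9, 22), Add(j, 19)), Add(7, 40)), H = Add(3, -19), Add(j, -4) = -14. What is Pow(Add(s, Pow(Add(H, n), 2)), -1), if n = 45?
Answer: Rational(1, 13954) ≈ 7.1664e-5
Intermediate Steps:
j = -10 (j = Add(4, -14) = -10)
H = -16
s = 13113 (s = Mul(Mul(Add(9, 22), Add(-10, 19)), Add(7, 40)) = Mul(Mul(31, 9), 47) = Mul(279, 47) = 13113)
Pow(Add(s, Pow(Add(H, n), 2)), -1) = Pow(Add(13113, Pow(Add(-16, 45), 2)), -1) = Pow(Add(13113, Pow(29, 2)), -1) = Pow(Add(13113, 841), -1) = Pow(13954, -1) = Rational(1, 13954)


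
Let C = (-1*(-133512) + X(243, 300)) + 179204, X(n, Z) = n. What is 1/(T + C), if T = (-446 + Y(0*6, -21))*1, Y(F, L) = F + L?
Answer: 1/312492 ≈ 3.2001e-6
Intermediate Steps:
T = -467 (T = (-446 + (0*6 - 21))*1 = (-446 + (0 - 21))*1 = (-446 - 21)*1 = -467*1 = -467)
C = 312959 (C = (-1*(-133512) + 243) + 179204 = (133512 + 243) + 179204 = 133755 + 179204 = 312959)
1/(T + C) = 1/(-467 + 312959) = 1/312492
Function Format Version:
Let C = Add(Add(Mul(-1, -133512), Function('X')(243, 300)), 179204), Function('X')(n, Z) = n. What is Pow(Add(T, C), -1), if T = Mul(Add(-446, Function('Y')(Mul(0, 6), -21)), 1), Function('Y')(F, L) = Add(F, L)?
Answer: Rational(1, 312492) ≈ 3.2001e-6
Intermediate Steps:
T = -467 (T = Mul(Add(-446, Add(Mul(0, 6), -21)), 1) = Mul(Add(-446, Add(0, -21)), 1) = Mul(Add(-446, -21), 1) = Mul(-467, 1) = -467)
C = 312959 (C = Add(Add(Mul(-1, -133512), 243), 179204) = Add(Add(133512, 243), 179204) = Add(133755, 179204) = 312959)
Pow(Add(T, C), -1) = Pow(Add(-467, 312959), -1) = Pow(312492, -1) = Rational(1, 312492)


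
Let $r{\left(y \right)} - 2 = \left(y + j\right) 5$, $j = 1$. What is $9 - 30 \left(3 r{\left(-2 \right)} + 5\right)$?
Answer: $129$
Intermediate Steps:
$r{\left(y \right)} = 7 + 5 y$ ($r{\left(y \right)} = 2 + \left(y + 1\right) 5 = 2 + \left(1 + y\right) 5 = 2 + \left(5 + 5 y\right) = 7 + 5 y$)
$9 - 30 \left(3 r{\left(-2 \right)} + 5\right) = 9 - 30 \left(3 \left(7 + 5 \left(-2\right)\right) + 5\right) = 9 - 30 \left(3 \left(7 - 10\right) + 5\right) = 9 - 30 \left(3 \left(-3\right) + 5\right) = 9 - 30 \left(-9 + 5\right) = 9 - -120 = 9 + 120 = 129$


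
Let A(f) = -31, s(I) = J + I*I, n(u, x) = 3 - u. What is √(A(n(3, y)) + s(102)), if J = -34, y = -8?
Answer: 7*√211 ≈ 101.68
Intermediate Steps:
s(I) = -34 + I² (s(I) = -34 + I*I = -34 + I²)
√(A(n(3, y)) + s(102)) = √(-31 + (-34 + 102²)) = √(-31 + (-34 + 10404)) = √(-31 + 10370) = √10339 = 7*√211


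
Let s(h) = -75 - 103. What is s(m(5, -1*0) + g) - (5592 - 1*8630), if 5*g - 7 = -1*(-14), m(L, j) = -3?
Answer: 2860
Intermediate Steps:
g = 21/5 (g = 7/5 + (-1*(-14))/5 = 7/5 + (⅕)*14 = 7/5 + 14/5 = 21/5 ≈ 4.2000)
s(h) = -178
s(m(5, -1*0) + g) - (5592 - 1*8630) = -178 - (5592 - 1*8630) = -178 - (5592 - 8630) = -178 - 1*(-3038) = -178 + 3038 = 2860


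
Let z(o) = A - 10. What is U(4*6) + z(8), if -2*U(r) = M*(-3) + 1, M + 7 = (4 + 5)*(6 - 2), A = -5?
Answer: 28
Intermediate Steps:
z(o) = -15 (z(o) = -5 - 10 = -15)
M = 29 (M = -7 + (4 + 5)*(6 - 2) = -7 + 9*4 = -7 + 36 = 29)
U(r) = 43 (U(r) = -(29*(-3) + 1)/2 = -(-87 + 1)/2 = -1/2*(-86) = 43)
U(4*6) + z(8) = 43 - 15 = 28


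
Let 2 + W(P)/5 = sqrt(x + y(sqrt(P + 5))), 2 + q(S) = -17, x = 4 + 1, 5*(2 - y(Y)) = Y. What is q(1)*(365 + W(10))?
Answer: -6745 - 19*sqrt(175 - 5*sqrt(15)) ≈ -6982.0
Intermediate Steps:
y(Y) = 2 - Y/5
x = 5
q(S) = -19 (q(S) = -2 - 17 = -19)
W(P) = -10 + 5*sqrt(7 - sqrt(5 + P)/5) (W(P) = -10 + 5*sqrt(5 + (2 - sqrt(P + 5)/5)) = -10 + 5*sqrt(5 + (2 - sqrt(5 + P)/5)) = -10 + 5*sqrt(7 - sqrt(5 + P)/5))
q(1)*(365 + W(10)) = -19*(365 + (-10 + sqrt(175 - 5*sqrt(5 + 10)))) = -19*(365 + (-10 + sqrt(175 - 5*sqrt(15)))) = -19*(355 + sqrt(175 - 5*sqrt(15))) = -6745 - 19*sqrt(175 - 5*sqrt(15))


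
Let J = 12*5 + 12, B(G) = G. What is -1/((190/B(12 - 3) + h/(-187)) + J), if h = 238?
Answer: -99/9092 ≈ -0.010889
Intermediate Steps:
J = 72 (J = 60 + 12 = 72)
-1/((190/B(12 - 3) + h/(-187)) + J) = -1/((190/(12 - 3) + 238/(-187)) + 72) = -1/((190/9 + 238*(-1/187)) + 72) = -1/((190*(⅑) - 14/11) + 72) = -1/((190/9 - 14/11) + 72) = -1/(1964/99 + 72) = -1/9092/99 = -1*99/9092 = -99/9092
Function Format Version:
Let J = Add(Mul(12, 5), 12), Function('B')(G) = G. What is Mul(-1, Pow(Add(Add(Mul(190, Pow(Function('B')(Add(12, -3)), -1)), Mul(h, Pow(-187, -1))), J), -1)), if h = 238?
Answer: Rational(-99, 9092) ≈ -0.010889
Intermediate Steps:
J = 72 (J = Add(60, 12) = 72)
Mul(-1, Pow(Add(Add(Mul(190, Pow(Function('B')(Add(12, -3)), -1)), Mul(h, Pow(-187, -1))), J), -1)) = Mul(-1, Pow(Add(Add(Mul(190, Pow(Add(12, -3), -1)), Mul(238, Pow(-187, -1))), 72), -1)) = Mul(-1, Pow(Add(Add(Mul(190, Pow(9, -1)), Mul(238, Rational(-1, 187))), 72), -1)) = Mul(-1, Pow(Add(Add(Mul(190, Rational(1, 9)), Rational(-14, 11)), 72), -1)) = Mul(-1, Pow(Add(Add(Rational(190, 9), Rational(-14, 11)), 72), -1)) = Mul(-1, Pow(Add(Rational(1964, 99), 72), -1)) = Mul(-1, Pow(Rational(9092, 99), -1)) = Mul(-1, Rational(99, 9092)) = Rational(-99, 9092)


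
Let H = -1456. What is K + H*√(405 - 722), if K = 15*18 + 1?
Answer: 271 - 1456*I*√317 ≈ 271.0 - 25923.0*I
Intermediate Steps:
K = 271 (K = 270 + 1 = 271)
K + H*√(405 - 722) = 271 - 1456*√(405 - 722) = 271 - 1456*I*√317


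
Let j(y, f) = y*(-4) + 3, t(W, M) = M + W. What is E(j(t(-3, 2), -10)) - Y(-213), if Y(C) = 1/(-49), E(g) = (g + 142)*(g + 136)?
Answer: 1044044/49 ≈ 21307.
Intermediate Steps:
j(y, f) = 3 - 4*y (j(y, f) = -4*y + 3 = 3 - 4*y)
E(g) = (136 + g)*(142 + g) (E(g) = (142 + g)*(136 + g) = (136 + g)*(142 + g))
Y(C) = -1/49
E(j(t(-3, 2), -10)) - Y(-213) = (19312 + (3 - 4*(2 - 3))² + 278*(3 - 4*(2 - 3))) - 1*(-1/49) = (19312 + (3 - 4*(-1))² + 278*(3 - 4*(-1))) + 1/49 = (19312 + (3 + 4)² + 278*(3 + 4)) + 1/49 = (19312 + 7² + 278*7) + 1/49 = (19312 + 49 + 1946) + 1/49 = 21307 + 1/49 = 1044044/49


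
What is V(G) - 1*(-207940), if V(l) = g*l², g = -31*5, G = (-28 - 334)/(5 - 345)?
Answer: 1200877609/5780 ≈ 2.0776e+5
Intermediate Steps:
G = 181/170 (G = -362/(-340) = -362*(-1/340) = 181/170 ≈ 1.0647)
g = -155
V(l) = -155*l²
V(G) - 1*(-207940) = -155*(181/170)² - 1*(-207940) = -155*32761/28900 + 207940 = -1015591/5780 + 207940 = 1200877609/5780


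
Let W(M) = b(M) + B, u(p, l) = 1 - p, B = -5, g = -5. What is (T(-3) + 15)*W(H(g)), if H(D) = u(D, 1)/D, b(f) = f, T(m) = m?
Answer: -372/5 ≈ -74.400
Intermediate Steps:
H(D) = (1 - D)/D
W(M) = -5 + M (W(M) = M - 5 = -5 + M)
(T(-3) + 15)*W(H(g)) = (-3 + 15)*(-5 + (1 - 1*(-5))/(-5)) = 12*(-5 - (1 + 5)/5) = 12*(-5 - ⅕*6) = 12*(-5 - 6/5) = 12*(-31/5) = -372/5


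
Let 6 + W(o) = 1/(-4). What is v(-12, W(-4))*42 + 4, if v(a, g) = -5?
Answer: -206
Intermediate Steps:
W(o) = -25/4 (W(o) = -6 + 1/(-4) = -6 - ¼ = -25/4)
v(-12, W(-4))*42 + 4 = -5*42 + 4 = -210 + 4 = -206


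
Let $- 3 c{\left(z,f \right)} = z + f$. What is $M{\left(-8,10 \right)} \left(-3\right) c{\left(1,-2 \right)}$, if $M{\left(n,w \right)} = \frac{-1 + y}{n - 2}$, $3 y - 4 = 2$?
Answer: $\frac{1}{10} \approx 0.1$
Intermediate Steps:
$y = 2$ ($y = \frac{4}{3} + \frac{1}{3} \cdot 2 = \frac{4}{3} + \frac{2}{3} = 2$)
$M{\left(n,w \right)} = \frac{1}{-2 + n}$ ($M{\left(n,w \right)} = \frac{-1 + 2}{n - 2} = 1 \frac{1}{-2 + n} = \frac{1}{-2 + n}$)
$c{\left(z,f \right)} = - \frac{f}{3} - \frac{z}{3}$ ($c{\left(z,f \right)} = - \frac{z + f}{3} = - \frac{f + z}{3} = - \frac{f}{3} - \frac{z}{3}$)
$M{\left(-8,10 \right)} \left(-3\right) c{\left(1,-2 \right)} = \frac{1}{-2 - 8} \left(-3\right) \left(\left(- \frac{1}{3}\right) \left(-2\right) - \frac{1}{3}\right) = \frac{1}{-10} \left(-3\right) \left(\frac{2}{3} - \frac{1}{3}\right) = \left(- \frac{1}{10}\right) \left(-3\right) \frac{1}{3} = \frac{3}{10} \cdot \frac{1}{3} = \frac{1}{10}$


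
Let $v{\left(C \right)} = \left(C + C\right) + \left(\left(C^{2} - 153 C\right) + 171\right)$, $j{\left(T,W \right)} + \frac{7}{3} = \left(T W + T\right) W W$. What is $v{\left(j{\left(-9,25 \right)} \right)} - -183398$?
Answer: $\frac{192708114091}{9} \approx 2.1412 \cdot 10^{10}$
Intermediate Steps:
$j{\left(T,W \right)} = - \frac{7}{3} + W^{2} \left(T + T W\right)$ ($j{\left(T,W \right)} = - \frac{7}{3} + \left(T W + T\right) W W = - \frac{7}{3} + \left(T + T W\right) W W = - \frac{7}{3} + W \left(T + T W\right) W = - \frac{7}{3} + W^{2} \left(T + T W\right)$)
$v{\left(C \right)} = 171 + C^{2} - 151 C$ ($v{\left(C \right)} = 2 C + \left(171 + C^{2} - 153 C\right) = 171 + C^{2} - 151 C$)
$v{\left(j{\left(-9,25 \right)} \right)} - -183398 = \left(171 + \left(- \frac{7}{3} - 9 \cdot 25^{2} - 9 \cdot 25^{3}\right)^{2} - 151 \left(- \frac{7}{3} - 9 \cdot 25^{2} - 9 \cdot 25^{3}\right)\right) - -183398 = \left(171 + \left(- \frac{7}{3} - 5625 - 140625\right)^{2} - 151 \left(- \frac{7}{3} - 5625 - 140625\right)\right) + 183398 = \left(171 + \left(- \frac{438757}{3}\right)^{2} - - \frac{66252307}{3}\right) + 183398 = \left(171 + \frac{192507705049}{9} + \frac{66252307}{3}\right) + 183398 = \frac{192706463509}{9} + 183398 = \frac{192708114091}{9}$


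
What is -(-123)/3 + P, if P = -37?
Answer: 4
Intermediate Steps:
-(-123)/3 + P = -(-123)/3 - 37 = -41*(-1) - 37 = 41 - 37 = 4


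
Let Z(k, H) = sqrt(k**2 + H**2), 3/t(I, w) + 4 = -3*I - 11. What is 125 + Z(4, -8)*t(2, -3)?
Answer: 125 - 4*sqrt(5)/7 ≈ 123.72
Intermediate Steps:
t(I, w) = 3/(-15 - 3*I) (t(I, w) = 3/(-4 + (-3*I - 11)) = 3/(-4 + (-11 - 3*I)) = 3/(-15 - 3*I))
Z(k, H) = sqrt(H**2 + k**2)
125 + Z(4, -8)*t(2, -3) = 125 + sqrt((-8)**2 + 4**2)*(-1/(5 + 2)) = 125 + sqrt(64 + 16)*(-1/7) = 125 + sqrt(80)*(-1*1/7) = 125 + (4*sqrt(5))*(-1/7) = 125 - 4*sqrt(5)/7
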